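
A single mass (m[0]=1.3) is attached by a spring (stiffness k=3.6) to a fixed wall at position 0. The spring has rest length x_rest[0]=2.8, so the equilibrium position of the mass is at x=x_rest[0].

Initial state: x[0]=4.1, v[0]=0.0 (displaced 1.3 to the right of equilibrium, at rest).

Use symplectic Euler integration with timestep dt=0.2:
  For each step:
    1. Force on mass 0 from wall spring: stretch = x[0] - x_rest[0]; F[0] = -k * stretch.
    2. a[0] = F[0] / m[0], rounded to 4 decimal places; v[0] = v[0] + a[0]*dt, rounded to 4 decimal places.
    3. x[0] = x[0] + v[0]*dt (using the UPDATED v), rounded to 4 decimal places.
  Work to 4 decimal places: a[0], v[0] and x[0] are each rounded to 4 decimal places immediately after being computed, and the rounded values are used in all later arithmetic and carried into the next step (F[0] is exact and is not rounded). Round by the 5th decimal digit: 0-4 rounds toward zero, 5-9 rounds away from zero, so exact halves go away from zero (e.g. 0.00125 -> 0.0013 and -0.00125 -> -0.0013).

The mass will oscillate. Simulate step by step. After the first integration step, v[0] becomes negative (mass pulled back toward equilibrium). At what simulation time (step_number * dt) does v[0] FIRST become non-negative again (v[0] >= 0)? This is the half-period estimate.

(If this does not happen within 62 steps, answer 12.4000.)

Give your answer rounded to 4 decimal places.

Answer: 2.0000

Derivation:
Step 0: x=[4.1000] v=[0.0000]
Step 1: x=[3.9560] v=[-0.7200]
Step 2: x=[3.6840] v=[-1.3602]
Step 3: x=[3.3140] v=[-1.8498]
Step 4: x=[2.8871] v=[-2.1345]
Step 5: x=[2.4506] v=[-2.1827]
Step 6: x=[2.0528] v=[-1.9892]
Step 7: x=[1.7377] v=[-1.5754]
Step 8: x=[1.5403] v=[-0.9870]
Step 9: x=[1.4824] v=[-0.2893]
Step 10: x=[1.5705] v=[0.4404]
First v>=0 after going negative at step 10, time=2.0000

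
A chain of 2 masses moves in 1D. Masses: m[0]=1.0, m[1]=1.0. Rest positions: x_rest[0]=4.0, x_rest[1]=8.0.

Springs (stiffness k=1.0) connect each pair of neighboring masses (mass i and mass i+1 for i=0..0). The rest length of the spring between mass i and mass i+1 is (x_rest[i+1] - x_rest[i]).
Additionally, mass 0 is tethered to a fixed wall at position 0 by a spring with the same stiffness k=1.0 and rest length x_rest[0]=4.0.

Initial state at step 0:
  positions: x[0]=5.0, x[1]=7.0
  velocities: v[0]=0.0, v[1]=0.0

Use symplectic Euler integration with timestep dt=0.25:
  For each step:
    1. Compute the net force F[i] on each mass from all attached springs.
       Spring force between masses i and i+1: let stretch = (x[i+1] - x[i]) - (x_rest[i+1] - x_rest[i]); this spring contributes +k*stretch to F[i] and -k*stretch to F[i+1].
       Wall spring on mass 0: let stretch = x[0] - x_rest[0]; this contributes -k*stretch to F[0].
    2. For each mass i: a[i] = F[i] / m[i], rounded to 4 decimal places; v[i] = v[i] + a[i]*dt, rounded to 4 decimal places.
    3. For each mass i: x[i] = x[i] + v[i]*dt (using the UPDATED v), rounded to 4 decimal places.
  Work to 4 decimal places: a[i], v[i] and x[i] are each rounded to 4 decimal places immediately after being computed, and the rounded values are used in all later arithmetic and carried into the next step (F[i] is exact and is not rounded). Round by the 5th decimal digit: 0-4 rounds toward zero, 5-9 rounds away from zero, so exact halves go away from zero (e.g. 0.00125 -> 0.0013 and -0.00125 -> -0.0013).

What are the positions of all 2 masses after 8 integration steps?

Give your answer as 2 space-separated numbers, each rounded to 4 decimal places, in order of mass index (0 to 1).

Step 0: x=[5.0000 7.0000] v=[0.0000 0.0000]
Step 1: x=[4.8125 7.1250] v=[-0.7500 0.5000]
Step 2: x=[4.4688 7.3555] v=[-1.3750 0.9219]
Step 3: x=[4.0262 7.6556] v=[-1.7705 1.2002]
Step 4: x=[3.5588 7.9788] v=[-1.8697 1.2929]
Step 5: x=[3.1452 8.2758] v=[-1.6544 1.1879]
Step 6: x=[2.8557 8.5021] v=[-1.1581 0.9053]
Step 7: x=[2.7406 8.6255] v=[-0.4604 0.4937]
Step 8: x=[2.8220 8.6311] v=[0.3257 0.0225]

Answer: 2.8220 8.6311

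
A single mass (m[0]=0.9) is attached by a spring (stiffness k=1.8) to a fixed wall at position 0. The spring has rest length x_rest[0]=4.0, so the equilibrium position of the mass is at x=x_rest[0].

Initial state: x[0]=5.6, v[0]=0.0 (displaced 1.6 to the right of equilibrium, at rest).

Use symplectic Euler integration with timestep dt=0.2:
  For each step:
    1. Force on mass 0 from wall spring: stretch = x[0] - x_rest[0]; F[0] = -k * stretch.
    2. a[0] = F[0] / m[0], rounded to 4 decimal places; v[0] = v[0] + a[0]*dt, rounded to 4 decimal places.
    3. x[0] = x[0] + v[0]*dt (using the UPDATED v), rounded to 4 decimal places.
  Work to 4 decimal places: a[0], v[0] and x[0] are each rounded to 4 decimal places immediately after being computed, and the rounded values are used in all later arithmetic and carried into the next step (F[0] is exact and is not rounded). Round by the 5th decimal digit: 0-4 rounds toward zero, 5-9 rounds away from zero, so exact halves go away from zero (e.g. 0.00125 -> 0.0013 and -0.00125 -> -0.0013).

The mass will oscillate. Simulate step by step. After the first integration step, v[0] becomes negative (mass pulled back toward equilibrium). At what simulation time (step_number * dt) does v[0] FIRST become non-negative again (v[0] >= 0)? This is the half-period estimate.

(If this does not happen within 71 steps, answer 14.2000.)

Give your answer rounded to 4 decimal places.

Answer: 2.4000

Derivation:
Step 0: x=[5.6000] v=[0.0000]
Step 1: x=[5.4720] v=[-0.6400]
Step 2: x=[5.2262] v=[-1.2288]
Step 3: x=[4.8823] v=[-1.7193]
Step 4: x=[4.4679] v=[-2.0722]
Step 5: x=[4.0160] v=[-2.2594]
Step 6: x=[3.5628] v=[-2.2658]
Step 7: x=[3.1446] v=[-2.0909]
Step 8: x=[2.7949] v=[-1.7487]
Step 9: x=[2.5416] v=[-1.2667]
Step 10: x=[2.4049] v=[-0.6833]
Step 11: x=[2.3958] v=[-0.0453]
Step 12: x=[2.5151] v=[0.5964]
First v>=0 after going negative at step 12, time=2.4000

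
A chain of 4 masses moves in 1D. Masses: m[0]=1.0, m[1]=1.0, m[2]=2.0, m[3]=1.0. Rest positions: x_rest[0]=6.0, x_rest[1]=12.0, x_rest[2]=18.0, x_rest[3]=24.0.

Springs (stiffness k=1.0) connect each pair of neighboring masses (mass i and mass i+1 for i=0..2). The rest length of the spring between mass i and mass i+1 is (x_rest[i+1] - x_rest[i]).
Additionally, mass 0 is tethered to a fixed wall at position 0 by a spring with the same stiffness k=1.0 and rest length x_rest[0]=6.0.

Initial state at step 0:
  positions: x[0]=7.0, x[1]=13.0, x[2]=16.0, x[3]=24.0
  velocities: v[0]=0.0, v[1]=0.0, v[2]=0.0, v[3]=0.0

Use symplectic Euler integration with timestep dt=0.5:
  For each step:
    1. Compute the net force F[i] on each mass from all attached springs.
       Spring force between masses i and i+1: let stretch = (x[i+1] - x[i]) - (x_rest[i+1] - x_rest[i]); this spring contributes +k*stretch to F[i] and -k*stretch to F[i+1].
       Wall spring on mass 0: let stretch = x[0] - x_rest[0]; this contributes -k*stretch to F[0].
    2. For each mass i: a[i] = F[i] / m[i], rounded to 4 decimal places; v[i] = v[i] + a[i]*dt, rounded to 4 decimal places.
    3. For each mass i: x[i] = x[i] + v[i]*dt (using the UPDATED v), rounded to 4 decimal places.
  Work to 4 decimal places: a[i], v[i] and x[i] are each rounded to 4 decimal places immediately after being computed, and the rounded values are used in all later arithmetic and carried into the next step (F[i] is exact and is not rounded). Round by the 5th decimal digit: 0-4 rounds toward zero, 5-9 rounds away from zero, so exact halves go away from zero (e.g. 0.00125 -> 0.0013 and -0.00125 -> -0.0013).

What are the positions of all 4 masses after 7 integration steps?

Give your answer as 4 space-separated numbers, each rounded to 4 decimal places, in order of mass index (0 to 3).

Answer: 5.2830 11.8814 17.1069 24.8106

Derivation:
Step 0: x=[7.0000 13.0000 16.0000 24.0000] v=[0.0000 0.0000 0.0000 0.0000]
Step 1: x=[6.7500 12.2500 16.6250 23.5000] v=[-0.5000 -1.5000 1.2500 -1.0000]
Step 2: x=[6.1875 11.2188 17.5625 22.7813] v=[-1.1250 -2.0625 1.8750 -1.4375]
Step 3: x=[5.3360 10.5157 18.3594 22.2579] v=[-1.7031 -1.4063 1.5938 -1.0469]
Step 4: x=[4.4454 10.4786 18.6632 22.2599] v=[-1.7813 -0.0743 0.6075 0.0039]
Step 5: x=[3.9517 10.9793 18.3935 22.8627] v=[-0.9874 1.0014 -0.5395 1.2056]
Step 6: x=[4.2270 11.5767 17.7556 23.8482] v=[0.5506 1.1947 -1.2758 1.9710]
Step 7: x=[5.2830 11.8814 17.1069 24.8106] v=[2.1120 0.6093 -1.2974 1.9247]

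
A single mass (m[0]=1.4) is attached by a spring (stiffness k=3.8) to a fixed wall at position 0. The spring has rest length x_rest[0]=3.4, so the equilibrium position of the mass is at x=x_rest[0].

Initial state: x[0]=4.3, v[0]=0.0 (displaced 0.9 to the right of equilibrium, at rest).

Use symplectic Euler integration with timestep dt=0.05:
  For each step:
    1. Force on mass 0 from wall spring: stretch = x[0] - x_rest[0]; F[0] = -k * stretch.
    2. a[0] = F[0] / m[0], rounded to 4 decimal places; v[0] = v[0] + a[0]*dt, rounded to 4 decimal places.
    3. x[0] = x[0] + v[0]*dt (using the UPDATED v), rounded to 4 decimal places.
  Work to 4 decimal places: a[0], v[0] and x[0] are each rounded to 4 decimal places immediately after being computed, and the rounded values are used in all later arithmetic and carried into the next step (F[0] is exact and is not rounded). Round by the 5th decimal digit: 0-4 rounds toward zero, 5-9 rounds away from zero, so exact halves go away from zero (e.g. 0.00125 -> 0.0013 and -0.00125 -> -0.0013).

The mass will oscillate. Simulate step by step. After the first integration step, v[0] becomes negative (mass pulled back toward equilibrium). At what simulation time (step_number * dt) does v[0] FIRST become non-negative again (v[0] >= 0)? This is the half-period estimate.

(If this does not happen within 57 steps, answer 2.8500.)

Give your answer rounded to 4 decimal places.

Answer: 1.9500

Derivation:
Step 0: x=[4.3000] v=[0.0000]
Step 1: x=[4.2939] v=[-0.1221]
Step 2: x=[4.2817] v=[-0.2434]
Step 3: x=[4.2635] v=[-0.3631]
Step 4: x=[4.2395] v=[-0.4803]
Step 5: x=[4.2098] v=[-0.5942]
Step 6: x=[4.1746] v=[-0.7041]
Step 7: x=[4.1341] v=[-0.8092]
Step 8: x=[4.0887] v=[-0.9088]
Step 9: x=[4.0386] v=[-1.0023]
Step 10: x=[3.9842] v=[-1.0890]
Step 11: x=[3.9258] v=[-1.1683]
Step 12: x=[3.8638] v=[-1.2397]
Step 13: x=[3.7987] v=[-1.3026]
Step 14: x=[3.7309] v=[-1.3567]
Step 15: x=[3.6608] v=[-1.4016]
Step 16: x=[3.5890] v=[-1.4370]
Step 17: x=[3.5159] v=[-1.4627]
Step 18: x=[3.4420] v=[-1.4784]
Step 19: x=[3.3678] v=[-1.4841]
Step 20: x=[3.2938] v=[-1.4797]
Step 21: x=[3.2205] v=[-1.4653]
Step 22: x=[3.1485] v=[-1.4409]
Step 23: x=[3.0782] v=[-1.4068]
Step 24: x=[3.0100] v=[-1.3631]
Step 25: x=[2.9445] v=[-1.3102]
Step 26: x=[2.8821] v=[-1.2484]
Step 27: x=[2.8232] v=[-1.1781]
Step 28: x=[2.7682] v=[-1.0998]
Step 29: x=[2.7175] v=[-1.0141]
Step 30: x=[2.6714] v=[-0.9215]
Step 31: x=[2.6303] v=[-0.8226]
Step 32: x=[2.5944] v=[-0.7181]
Step 33: x=[2.5640] v=[-0.6088]
Step 34: x=[2.5392] v=[-0.4953]
Step 35: x=[2.5203] v=[-0.3785]
Step 36: x=[2.5073] v=[-0.2591]
Step 37: x=[2.5004] v=[-0.1380]
Step 38: x=[2.4996] v=[-0.0159]
Step 39: x=[2.5049] v=[0.1063]
First v>=0 after going negative at step 39, time=1.9500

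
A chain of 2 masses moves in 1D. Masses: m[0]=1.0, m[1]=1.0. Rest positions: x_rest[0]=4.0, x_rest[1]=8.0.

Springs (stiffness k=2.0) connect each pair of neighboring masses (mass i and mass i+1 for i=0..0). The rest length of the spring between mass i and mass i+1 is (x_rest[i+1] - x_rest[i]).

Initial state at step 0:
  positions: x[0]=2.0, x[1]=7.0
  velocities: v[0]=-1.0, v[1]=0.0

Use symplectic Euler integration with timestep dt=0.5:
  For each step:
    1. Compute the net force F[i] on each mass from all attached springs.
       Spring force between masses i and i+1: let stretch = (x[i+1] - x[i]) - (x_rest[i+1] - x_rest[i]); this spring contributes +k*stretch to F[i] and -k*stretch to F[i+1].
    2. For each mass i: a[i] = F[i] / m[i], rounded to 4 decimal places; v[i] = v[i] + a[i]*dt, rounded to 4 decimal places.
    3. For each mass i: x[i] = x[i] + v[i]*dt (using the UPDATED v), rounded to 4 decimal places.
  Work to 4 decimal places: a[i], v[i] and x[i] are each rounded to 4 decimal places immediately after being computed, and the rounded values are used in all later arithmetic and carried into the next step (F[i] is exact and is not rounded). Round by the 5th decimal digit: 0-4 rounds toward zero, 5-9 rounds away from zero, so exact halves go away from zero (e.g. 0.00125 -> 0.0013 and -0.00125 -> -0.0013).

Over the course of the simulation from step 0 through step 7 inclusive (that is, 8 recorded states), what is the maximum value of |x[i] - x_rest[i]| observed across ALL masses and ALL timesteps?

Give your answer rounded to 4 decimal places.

Answer: 3.5000

Derivation:
Step 0: x=[2.0000 7.0000] v=[-1.0000 0.0000]
Step 1: x=[2.0000 6.5000] v=[0.0000 -1.0000]
Step 2: x=[2.2500 5.7500] v=[0.5000 -1.5000]
Step 3: x=[2.2500 5.2500] v=[0.0000 -1.0000]
Step 4: x=[1.7500 5.2500] v=[-1.0000 0.0000]
Step 5: x=[1.0000 5.5000] v=[-1.5000 0.5000]
Step 6: x=[0.5000 5.5000] v=[-1.0000 0.0000]
Step 7: x=[0.5000 5.0000] v=[0.0000 -1.0000]
Max displacement = 3.5000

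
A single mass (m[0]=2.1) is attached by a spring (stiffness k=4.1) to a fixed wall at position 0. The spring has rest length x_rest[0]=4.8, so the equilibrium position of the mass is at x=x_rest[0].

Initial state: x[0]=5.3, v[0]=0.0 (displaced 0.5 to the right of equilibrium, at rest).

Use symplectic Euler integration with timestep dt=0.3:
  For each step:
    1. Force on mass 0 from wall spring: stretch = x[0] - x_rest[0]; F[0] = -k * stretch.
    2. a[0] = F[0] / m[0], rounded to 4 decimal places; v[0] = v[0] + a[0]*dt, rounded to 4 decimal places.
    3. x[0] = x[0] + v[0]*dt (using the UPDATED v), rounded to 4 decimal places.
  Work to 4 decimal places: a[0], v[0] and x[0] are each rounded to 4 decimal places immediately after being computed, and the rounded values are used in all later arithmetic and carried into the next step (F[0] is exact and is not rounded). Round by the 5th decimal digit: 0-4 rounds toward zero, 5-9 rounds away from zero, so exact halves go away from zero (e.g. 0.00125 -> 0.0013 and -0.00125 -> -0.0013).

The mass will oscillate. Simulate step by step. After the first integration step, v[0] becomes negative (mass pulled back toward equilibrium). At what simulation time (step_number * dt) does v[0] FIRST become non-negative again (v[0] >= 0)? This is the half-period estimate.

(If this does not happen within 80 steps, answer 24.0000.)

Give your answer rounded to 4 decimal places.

Answer: 2.4000

Derivation:
Step 0: x=[5.3000] v=[0.0000]
Step 1: x=[5.2121] v=[-0.2929]
Step 2: x=[5.0518] v=[-0.5343]
Step 3: x=[4.8473] v=[-0.6818]
Step 4: x=[4.6345] v=[-0.7095]
Step 5: x=[4.4507] v=[-0.6126]
Step 6: x=[4.3283] v=[-0.4080]
Step 7: x=[4.2888] v=[-0.1317]
Step 8: x=[4.3391] v=[0.1677]
First v>=0 after going negative at step 8, time=2.4000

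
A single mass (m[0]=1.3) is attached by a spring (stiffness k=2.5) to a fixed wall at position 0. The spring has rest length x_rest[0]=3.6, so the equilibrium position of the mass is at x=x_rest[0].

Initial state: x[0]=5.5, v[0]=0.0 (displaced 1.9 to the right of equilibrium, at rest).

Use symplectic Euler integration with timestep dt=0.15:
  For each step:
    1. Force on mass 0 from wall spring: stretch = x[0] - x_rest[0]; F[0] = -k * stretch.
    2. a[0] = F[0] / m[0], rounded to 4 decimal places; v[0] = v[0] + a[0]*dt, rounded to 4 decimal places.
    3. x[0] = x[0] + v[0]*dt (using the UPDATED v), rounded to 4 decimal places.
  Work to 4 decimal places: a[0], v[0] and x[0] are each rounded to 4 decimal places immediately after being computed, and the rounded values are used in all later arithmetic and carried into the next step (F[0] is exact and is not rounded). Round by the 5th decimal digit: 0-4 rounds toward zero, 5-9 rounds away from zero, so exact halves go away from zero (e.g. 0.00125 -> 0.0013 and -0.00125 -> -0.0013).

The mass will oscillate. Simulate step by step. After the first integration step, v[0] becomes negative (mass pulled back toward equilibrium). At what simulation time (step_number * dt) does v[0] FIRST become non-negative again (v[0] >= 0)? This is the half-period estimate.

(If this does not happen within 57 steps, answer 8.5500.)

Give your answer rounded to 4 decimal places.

Step 0: x=[5.5000] v=[0.0000]
Step 1: x=[5.4178] v=[-0.5481]
Step 2: x=[5.2569] v=[-1.0725]
Step 3: x=[5.0243] v=[-1.5504]
Step 4: x=[4.7301] v=[-1.9613]
Step 5: x=[4.3870] v=[-2.2873]
Step 6: x=[4.0099] v=[-2.5143]
Step 7: x=[3.6150] v=[-2.6325]
Step 8: x=[3.2195] v=[-2.6368]
Step 9: x=[2.8405] v=[-2.5270]
Step 10: x=[2.4943] v=[-2.3079]
Step 11: x=[2.1960] v=[-1.9890]
Step 12: x=[1.9584] v=[-1.5840]
Step 13: x=[1.7918] v=[-1.1105]
Step 14: x=[1.7035] v=[-0.5889]
Step 15: x=[1.6972] v=[-0.0418]
Step 16: x=[1.7733] v=[0.5071]
First v>=0 after going negative at step 16, time=2.4000

Answer: 2.4000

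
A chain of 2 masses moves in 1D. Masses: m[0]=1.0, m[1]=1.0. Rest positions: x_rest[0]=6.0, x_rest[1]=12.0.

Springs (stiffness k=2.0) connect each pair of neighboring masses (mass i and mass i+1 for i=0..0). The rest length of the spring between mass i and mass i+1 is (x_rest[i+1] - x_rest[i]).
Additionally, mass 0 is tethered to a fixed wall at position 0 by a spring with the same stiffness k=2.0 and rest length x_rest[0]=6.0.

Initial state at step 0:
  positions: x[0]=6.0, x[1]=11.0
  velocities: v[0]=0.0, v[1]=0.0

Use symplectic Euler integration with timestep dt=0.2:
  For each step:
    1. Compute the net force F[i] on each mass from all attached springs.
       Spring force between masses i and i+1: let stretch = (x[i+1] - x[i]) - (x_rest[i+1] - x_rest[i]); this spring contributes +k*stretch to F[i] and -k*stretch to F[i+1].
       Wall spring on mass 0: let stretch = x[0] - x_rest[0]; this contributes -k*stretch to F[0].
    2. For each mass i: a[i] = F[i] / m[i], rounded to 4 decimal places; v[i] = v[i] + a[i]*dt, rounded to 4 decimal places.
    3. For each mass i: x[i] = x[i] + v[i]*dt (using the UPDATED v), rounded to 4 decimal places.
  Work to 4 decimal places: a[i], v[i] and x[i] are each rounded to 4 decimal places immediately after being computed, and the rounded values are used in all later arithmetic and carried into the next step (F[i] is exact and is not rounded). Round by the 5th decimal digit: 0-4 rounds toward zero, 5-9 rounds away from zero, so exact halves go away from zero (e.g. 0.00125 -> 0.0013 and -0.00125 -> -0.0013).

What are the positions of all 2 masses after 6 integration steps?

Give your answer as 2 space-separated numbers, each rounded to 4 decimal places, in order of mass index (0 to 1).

Answer: 5.3567 11.9763

Derivation:
Step 0: x=[6.0000 11.0000] v=[0.0000 0.0000]
Step 1: x=[5.9200 11.0800] v=[-0.4000 0.4000]
Step 2: x=[5.7792 11.2272] v=[-0.7040 0.7360]
Step 3: x=[5.6119 11.4186] v=[-0.8365 0.9568]
Step 4: x=[5.4602 11.6254] v=[-0.7586 1.0341]
Step 5: x=[5.3649 11.8190] v=[-0.4766 0.9680]
Step 6: x=[5.3567 11.9763] v=[-0.0409 0.7864]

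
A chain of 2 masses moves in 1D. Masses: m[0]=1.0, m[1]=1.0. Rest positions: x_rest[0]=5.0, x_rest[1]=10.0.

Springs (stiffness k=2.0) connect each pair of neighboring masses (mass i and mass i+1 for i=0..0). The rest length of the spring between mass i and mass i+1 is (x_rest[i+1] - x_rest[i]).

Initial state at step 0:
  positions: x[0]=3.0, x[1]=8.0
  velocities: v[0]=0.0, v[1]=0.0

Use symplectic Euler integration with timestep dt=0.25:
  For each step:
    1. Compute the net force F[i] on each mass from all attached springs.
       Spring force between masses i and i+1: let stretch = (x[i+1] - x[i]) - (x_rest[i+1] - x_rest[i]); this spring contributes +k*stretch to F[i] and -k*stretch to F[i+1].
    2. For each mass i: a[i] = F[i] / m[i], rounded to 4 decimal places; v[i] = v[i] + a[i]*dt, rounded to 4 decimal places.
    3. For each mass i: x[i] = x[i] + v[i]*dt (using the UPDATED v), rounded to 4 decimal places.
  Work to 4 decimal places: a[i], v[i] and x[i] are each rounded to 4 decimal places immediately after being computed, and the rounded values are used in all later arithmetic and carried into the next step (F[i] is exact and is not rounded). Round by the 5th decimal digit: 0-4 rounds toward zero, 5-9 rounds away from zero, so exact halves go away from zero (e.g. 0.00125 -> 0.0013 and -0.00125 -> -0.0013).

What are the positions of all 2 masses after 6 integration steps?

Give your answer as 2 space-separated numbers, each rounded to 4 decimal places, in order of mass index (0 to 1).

Answer: 3.0000 8.0000

Derivation:
Step 0: x=[3.0000 8.0000] v=[0.0000 0.0000]
Step 1: x=[3.0000 8.0000] v=[0.0000 0.0000]
Step 2: x=[3.0000 8.0000] v=[0.0000 0.0000]
Step 3: x=[3.0000 8.0000] v=[0.0000 0.0000]
Step 4: x=[3.0000 8.0000] v=[0.0000 0.0000]
Step 5: x=[3.0000 8.0000] v=[0.0000 0.0000]
Step 6: x=[3.0000 8.0000] v=[0.0000 0.0000]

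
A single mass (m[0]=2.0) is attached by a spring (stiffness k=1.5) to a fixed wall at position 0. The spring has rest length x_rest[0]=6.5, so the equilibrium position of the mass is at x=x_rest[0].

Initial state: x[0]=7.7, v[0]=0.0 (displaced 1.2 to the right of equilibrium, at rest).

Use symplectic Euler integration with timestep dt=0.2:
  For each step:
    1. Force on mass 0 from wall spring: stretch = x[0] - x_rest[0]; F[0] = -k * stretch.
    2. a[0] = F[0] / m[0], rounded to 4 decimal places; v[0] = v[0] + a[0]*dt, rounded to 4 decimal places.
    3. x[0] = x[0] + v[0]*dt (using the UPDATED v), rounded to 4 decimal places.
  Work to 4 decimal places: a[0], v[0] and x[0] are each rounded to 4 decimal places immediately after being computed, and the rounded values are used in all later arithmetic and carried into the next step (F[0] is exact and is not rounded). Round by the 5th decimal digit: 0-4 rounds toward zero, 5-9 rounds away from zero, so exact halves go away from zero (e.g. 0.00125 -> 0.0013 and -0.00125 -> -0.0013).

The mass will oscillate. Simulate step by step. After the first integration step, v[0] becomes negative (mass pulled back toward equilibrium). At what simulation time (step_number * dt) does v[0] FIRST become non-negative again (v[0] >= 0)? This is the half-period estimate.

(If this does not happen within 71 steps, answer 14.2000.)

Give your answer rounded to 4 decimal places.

Answer: 3.8000

Derivation:
Step 0: x=[7.7000] v=[0.0000]
Step 1: x=[7.6640] v=[-0.1800]
Step 2: x=[7.5931] v=[-0.3546]
Step 3: x=[7.4894] v=[-0.5186]
Step 4: x=[7.3560] v=[-0.6670]
Step 5: x=[7.1969] v=[-0.7954]
Step 6: x=[7.0169] v=[-0.8999]
Step 7: x=[6.8214] v=[-0.9774]
Step 8: x=[6.6163] v=[-1.0256]
Step 9: x=[6.4077] v=[-1.0430]
Step 10: x=[6.2019] v=[-1.0292]
Step 11: x=[6.0050] v=[-0.9845]
Step 12: x=[5.8230] v=[-0.9102]
Step 13: x=[5.6613] v=[-0.8086]
Step 14: x=[5.5247] v=[-0.6828]
Step 15: x=[5.4174] v=[-0.5365]
Step 16: x=[5.3426] v=[-0.3741]
Step 17: x=[5.3025] v=[-0.2005]
Step 18: x=[5.2983] v=[-0.0209]
Step 19: x=[5.3302] v=[0.1594]
First v>=0 after going negative at step 19, time=3.8000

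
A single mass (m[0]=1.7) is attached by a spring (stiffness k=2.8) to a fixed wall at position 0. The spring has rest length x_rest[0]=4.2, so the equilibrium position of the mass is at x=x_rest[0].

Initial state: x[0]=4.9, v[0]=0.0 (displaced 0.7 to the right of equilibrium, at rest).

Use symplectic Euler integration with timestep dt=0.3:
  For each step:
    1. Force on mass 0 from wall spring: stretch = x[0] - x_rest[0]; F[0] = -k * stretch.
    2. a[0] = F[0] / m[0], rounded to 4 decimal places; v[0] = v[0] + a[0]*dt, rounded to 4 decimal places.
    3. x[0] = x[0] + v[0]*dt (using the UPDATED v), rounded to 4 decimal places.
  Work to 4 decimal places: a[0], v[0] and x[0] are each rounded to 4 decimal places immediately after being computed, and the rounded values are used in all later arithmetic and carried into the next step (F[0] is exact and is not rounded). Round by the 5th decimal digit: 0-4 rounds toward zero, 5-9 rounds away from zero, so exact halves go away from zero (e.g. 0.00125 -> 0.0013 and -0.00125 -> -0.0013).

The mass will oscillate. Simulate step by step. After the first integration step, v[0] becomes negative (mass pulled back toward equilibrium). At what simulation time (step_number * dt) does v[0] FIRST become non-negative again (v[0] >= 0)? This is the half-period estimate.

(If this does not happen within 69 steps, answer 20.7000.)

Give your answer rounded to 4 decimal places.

Answer: 2.7000

Derivation:
Step 0: x=[4.9000] v=[0.0000]
Step 1: x=[4.7962] v=[-0.3459]
Step 2: x=[4.6041] v=[-0.6405]
Step 3: x=[4.3520] v=[-0.8402]
Step 4: x=[4.0774] v=[-0.9153]
Step 5: x=[3.8210] v=[-0.8547]
Step 6: x=[3.6208] v=[-0.6674]
Step 7: x=[3.5064] v=[-0.3812]
Step 8: x=[3.4949] v=[-0.0385]
Step 9: x=[3.5879] v=[0.3099]
First v>=0 after going negative at step 9, time=2.7000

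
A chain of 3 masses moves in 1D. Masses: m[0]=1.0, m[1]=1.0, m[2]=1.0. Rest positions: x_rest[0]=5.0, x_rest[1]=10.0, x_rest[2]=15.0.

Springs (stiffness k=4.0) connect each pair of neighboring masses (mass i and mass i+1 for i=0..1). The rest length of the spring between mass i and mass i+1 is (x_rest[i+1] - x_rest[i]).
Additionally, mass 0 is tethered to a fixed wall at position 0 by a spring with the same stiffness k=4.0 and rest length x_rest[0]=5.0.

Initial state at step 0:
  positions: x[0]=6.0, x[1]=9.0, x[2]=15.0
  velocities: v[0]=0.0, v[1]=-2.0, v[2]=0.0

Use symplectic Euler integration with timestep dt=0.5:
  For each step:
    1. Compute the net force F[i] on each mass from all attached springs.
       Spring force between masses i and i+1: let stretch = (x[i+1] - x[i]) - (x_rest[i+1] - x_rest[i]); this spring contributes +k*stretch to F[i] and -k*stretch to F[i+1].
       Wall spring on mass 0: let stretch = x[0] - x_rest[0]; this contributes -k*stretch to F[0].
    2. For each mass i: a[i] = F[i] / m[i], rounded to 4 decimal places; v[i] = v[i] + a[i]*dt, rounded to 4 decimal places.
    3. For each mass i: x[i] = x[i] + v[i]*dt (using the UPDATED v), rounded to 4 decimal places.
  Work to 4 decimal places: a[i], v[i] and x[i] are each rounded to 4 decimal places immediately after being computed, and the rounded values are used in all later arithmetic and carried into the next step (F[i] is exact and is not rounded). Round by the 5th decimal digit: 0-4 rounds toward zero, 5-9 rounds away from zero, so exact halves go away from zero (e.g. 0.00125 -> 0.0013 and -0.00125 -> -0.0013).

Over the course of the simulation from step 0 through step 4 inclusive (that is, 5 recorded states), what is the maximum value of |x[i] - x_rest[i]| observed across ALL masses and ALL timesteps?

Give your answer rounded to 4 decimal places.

Answer: 2.0000

Derivation:
Step 0: x=[6.0000 9.0000 15.0000] v=[0.0000 -2.0000 0.0000]
Step 1: x=[3.0000 11.0000 14.0000] v=[-6.0000 4.0000 -2.0000]
Step 2: x=[5.0000 8.0000 15.0000] v=[4.0000 -6.0000 2.0000]
Step 3: x=[5.0000 9.0000 14.0000] v=[0.0000 2.0000 -2.0000]
Step 4: x=[4.0000 11.0000 13.0000] v=[-2.0000 4.0000 -2.0000]
Max displacement = 2.0000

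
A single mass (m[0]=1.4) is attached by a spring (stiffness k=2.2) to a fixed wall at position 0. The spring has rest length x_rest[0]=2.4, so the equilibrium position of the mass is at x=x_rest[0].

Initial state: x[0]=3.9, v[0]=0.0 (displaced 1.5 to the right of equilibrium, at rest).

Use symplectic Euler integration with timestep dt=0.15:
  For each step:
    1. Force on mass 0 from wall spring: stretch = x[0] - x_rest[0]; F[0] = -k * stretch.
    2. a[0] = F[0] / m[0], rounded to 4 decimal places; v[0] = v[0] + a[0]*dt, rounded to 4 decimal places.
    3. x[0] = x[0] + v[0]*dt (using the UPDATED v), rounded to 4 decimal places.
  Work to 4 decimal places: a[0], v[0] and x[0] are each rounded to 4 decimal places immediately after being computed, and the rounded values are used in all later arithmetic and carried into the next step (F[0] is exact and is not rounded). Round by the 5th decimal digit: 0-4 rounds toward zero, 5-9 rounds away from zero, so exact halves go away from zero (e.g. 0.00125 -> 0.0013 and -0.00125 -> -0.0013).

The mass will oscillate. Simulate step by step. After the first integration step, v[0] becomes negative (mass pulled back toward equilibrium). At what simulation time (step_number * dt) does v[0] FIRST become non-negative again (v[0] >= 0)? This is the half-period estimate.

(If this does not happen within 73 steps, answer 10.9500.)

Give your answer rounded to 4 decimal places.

Answer: 2.5500

Derivation:
Step 0: x=[3.9000] v=[0.0000]
Step 1: x=[3.8470] v=[-0.3536]
Step 2: x=[3.7428] v=[-0.6947]
Step 3: x=[3.5911] v=[-1.0112]
Step 4: x=[3.3973] v=[-1.2920]
Step 5: x=[3.1682] v=[-1.5271]
Step 6: x=[2.9120] v=[-1.7082]
Step 7: x=[2.6377] v=[-1.8289]
Step 8: x=[2.3550] v=[-1.8849]
Step 9: x=[2.0739] v=[-1.8743]
Step 10: x=[1.8043] v=[-1.7974]
Step 11: x=[1.5558] v=[-1.6570]
Step 12: x=[1.3371] v=[-1.4580]
Step 13: x=[1.1560] v=[-1.2075]
Step 14: x=[1.0189] v=[-0.9143]
Step 15: x=[0.9306] v=[-0.5888]
Step 16: x=[0.8942] v=[-0.2424]
Step 17: x=[0.9111] v=[0.1125]
First v>=0 after going negative at step 17, time=2.5500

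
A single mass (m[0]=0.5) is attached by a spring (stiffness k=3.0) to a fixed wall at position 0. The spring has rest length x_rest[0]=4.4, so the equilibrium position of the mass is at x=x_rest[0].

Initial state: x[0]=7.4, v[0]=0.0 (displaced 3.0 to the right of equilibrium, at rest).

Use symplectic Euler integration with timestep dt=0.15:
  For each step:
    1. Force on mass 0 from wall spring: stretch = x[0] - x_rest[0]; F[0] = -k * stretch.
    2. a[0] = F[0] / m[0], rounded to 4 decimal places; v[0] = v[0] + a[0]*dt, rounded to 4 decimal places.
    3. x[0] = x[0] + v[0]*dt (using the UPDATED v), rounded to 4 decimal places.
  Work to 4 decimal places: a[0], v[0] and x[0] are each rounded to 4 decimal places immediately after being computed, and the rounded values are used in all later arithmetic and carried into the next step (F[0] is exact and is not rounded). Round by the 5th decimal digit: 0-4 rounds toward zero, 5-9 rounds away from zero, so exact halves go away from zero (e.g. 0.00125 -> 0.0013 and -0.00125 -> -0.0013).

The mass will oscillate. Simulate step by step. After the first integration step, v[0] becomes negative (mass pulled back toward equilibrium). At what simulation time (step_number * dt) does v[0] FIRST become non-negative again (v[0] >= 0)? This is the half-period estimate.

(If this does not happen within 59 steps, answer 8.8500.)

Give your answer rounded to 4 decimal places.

Step 0: x=[7.4000] v=[0.0000]
Step 1: x=[6.9950] v=[-2.7000]
Step 2: x=[6.2397] v=[-5.0355]
Step 3: x=[5.2360] v=[-6.6912]
Step 4: x=[4.1195] v=[-7.4436]
Step 5: x=[3.0408] v=[-7.1912]
Step 6: x=[2.1456] v=[-5.9679]
Step 7: x=[1.5548] v=[-3.9389]
Step 8: x=[1.3481] v=[-1.3782]
Step 9: x=[1.5534] v=[1.3685]
First v>=0 after going negative at step 9, time=1.3500

Answer: 1.3500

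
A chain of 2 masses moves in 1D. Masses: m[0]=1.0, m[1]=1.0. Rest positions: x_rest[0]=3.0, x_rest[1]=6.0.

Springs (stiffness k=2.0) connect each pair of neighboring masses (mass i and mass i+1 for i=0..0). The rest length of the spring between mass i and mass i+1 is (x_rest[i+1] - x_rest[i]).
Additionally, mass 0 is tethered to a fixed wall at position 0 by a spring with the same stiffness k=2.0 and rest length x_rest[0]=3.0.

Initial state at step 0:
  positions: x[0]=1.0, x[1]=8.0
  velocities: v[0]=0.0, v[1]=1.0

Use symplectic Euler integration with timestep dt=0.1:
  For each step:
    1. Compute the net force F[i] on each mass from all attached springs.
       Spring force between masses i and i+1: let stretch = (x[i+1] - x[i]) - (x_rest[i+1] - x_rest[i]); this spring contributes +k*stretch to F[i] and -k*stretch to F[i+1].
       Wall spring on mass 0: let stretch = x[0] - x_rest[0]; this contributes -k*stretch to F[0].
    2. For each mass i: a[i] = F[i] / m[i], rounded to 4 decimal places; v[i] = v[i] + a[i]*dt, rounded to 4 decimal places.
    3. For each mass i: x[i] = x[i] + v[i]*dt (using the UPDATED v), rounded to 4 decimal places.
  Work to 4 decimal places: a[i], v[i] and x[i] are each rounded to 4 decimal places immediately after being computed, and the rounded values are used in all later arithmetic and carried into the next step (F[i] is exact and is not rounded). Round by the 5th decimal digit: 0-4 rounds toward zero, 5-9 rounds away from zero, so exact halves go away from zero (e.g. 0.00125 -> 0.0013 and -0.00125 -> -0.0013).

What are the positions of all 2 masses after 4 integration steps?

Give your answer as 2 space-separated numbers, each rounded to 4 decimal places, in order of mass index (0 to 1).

Step 0: x=[1.0000 8.0000] v=[0.0000 1.0000]
Step 1: x=[1.1200 8.0200] v=[1.2000 0.2000]
Step 2: x=[1.3556 7.9620] v=[2.3560 -0.5800]
Step 3: x=[1.6962 7.8319] v=[3.4062 -1.3013]
Step 4: x=[2.1256 7.6391] v=[4.2941 -1.9284]

Answer: 2.1256 7.6391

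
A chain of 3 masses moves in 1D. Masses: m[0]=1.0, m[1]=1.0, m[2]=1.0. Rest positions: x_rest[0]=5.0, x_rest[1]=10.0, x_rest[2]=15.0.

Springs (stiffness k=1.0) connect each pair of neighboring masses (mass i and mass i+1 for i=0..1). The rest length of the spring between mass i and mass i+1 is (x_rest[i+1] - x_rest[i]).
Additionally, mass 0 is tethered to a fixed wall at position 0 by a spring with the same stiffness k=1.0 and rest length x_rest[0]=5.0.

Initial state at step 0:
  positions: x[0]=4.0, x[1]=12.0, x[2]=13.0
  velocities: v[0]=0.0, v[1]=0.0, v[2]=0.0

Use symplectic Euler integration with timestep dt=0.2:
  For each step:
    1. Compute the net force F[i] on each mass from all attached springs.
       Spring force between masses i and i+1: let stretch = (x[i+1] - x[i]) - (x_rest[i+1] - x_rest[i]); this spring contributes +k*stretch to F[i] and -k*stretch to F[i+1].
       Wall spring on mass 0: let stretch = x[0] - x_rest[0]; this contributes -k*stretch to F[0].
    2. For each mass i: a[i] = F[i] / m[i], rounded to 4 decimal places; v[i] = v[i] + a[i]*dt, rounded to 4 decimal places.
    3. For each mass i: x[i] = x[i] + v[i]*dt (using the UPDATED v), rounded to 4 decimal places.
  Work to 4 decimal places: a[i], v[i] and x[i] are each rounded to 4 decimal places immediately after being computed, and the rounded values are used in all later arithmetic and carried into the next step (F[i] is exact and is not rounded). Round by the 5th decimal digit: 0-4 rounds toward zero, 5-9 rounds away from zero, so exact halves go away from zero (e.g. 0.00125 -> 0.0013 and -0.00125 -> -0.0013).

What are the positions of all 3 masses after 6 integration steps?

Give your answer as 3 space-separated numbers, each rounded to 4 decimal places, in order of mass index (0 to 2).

Step 0: x=[4.0000 12.0000 13.0000] v=[0.0000 0.0000 0.0000]
Step 1: x=[4.1600 11.7200 13.1600] v=[0.8000 -1.4000 0.8000]
Step 2: x=[4.4560 11.1952 13.4624] v=[1.4800 -2.6240 1.5120]
Step 3: x=[4.8433 10.4915 13.8741] v=[1.9366 -3.5184 2.0586]
Step 4: x=[5.2628 9.6972 14.3505] v=[2.0976 -3.9715 2.3821]
Step 5: x=[5.6492 8.9117 14.8408] v=[1.9319 -3.9277 2.4514]
Step 6: x=[5.9401 8.2328 15.2939] v=[1.4546 -3.3944 2.2656]

Answer: 5.9401 8.2328 15.2939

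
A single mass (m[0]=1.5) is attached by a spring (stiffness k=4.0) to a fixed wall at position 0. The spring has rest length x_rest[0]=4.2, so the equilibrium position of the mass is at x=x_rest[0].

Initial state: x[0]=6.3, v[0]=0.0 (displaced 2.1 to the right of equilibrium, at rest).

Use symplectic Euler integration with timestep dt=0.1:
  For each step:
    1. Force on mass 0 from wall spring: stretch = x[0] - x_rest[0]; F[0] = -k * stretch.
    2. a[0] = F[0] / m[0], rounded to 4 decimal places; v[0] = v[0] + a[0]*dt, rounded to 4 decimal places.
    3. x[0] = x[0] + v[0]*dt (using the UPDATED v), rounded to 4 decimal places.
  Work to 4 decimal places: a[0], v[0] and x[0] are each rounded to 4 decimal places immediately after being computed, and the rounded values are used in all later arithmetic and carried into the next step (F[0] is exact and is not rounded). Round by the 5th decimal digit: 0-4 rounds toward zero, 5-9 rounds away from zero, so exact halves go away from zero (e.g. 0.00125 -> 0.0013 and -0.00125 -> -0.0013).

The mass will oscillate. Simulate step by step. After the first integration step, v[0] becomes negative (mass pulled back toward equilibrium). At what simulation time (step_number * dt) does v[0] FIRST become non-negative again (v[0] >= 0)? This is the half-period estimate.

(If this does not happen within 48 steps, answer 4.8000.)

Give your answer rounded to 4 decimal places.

Answer: 2.0000

Derivation:
Step 0: x=[6.3000] v=[0.0000]
Step 1: x=[6.2440] v=[-0.5600]
Step 2: x=[6.1335] v=[-1.1051]
Step 3: x=[5.9714] v=[-1.6207]
Step 4: x=[5.7621] v=[-2.0931]
Step 5: x=[5.5111] v=[-2.5097]
Step 6: x=[5.2252] v=[-2.8593]
Step 7: x=[4.9119] v=[-3.1327]
Step 8: x=[4.5797] v=[-3.3225]
Step 9: x=[4.2373] v=[-3.4238]
Step 10: x=[3.8939] v=[-3.4338]
Step 11: x=[3.5587] v=[-3.3522]
Step 12: x=[3.2406] v=[-3.1812]
Step 13: x=[2.9481] v=[-2.9254]
Step 14: x=[2.6889] v=[-2.5916]
Step 15: x=[2.4700] v=[-2.1886]
Step 16: x=[2.2973] v=[-1.7273]
Step 17: x=[2.1753] v=[-1.2199]
Step 18: x=[2.1073] v=[-0.6800]
Step 19: x=[2.0951] v=[-0.1220]
Step 20: x=[2.1390] v=[0.4393]
First v>=0 after going negative at step 20, time=2.0000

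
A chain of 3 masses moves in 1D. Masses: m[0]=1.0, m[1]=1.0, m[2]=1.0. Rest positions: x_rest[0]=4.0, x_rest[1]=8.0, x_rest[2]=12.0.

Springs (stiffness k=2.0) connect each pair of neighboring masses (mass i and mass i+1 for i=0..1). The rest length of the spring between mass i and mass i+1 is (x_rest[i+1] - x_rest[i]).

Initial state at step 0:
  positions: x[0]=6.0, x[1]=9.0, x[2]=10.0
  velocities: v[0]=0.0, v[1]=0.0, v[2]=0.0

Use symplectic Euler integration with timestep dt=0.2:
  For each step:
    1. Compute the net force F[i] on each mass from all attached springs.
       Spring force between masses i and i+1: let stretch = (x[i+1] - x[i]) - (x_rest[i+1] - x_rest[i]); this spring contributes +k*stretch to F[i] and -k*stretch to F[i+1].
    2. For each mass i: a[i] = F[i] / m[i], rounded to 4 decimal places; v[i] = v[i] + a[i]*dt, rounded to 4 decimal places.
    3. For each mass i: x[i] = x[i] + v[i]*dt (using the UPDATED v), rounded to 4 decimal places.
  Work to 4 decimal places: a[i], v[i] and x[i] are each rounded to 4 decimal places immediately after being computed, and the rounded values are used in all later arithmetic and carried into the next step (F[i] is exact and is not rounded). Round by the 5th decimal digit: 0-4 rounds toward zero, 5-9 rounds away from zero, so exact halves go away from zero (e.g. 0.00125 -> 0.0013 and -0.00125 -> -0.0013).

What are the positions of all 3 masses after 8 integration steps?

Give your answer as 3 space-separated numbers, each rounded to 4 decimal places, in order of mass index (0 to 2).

Step 0: x=[6.0000 9.0000 10.0000] v=[0.0000 0.0000 0.0000]
Step 1: x=[5.9200 8.8400 10.2400] v=[-0.4000 -0.8000 1.2000]
Step 2: x=[5.7536 8.5584 10.6880] v=[-0.8320 -1.4080 2.2400]
Step 3: x=[5.4916 8.2228 11.2856] v=[-1.3101 -1.6781 2.9882]
Step 4: x=[5.1281 7.9137 11.9582] v=[-1.8176 -1.5455 3.3631]
Step 5: x=[4.6674 7.7053 12.6273] v=[-2.3034 -1.0419 3.3453]
Step 6: x=[4.1298 7.6476 13.2226] v=[-2.6882 -0.2883 2.9765]
Step 7: x=[3.5536 7.7545 13.6919] v=[-2.8811 0.5346 2.3465]
Step 8: x=[2.9935 8.0003 14.0062] v=[-2.8007 1.2292 1.5715]

Answer: 2.9935 8.0003 14.0062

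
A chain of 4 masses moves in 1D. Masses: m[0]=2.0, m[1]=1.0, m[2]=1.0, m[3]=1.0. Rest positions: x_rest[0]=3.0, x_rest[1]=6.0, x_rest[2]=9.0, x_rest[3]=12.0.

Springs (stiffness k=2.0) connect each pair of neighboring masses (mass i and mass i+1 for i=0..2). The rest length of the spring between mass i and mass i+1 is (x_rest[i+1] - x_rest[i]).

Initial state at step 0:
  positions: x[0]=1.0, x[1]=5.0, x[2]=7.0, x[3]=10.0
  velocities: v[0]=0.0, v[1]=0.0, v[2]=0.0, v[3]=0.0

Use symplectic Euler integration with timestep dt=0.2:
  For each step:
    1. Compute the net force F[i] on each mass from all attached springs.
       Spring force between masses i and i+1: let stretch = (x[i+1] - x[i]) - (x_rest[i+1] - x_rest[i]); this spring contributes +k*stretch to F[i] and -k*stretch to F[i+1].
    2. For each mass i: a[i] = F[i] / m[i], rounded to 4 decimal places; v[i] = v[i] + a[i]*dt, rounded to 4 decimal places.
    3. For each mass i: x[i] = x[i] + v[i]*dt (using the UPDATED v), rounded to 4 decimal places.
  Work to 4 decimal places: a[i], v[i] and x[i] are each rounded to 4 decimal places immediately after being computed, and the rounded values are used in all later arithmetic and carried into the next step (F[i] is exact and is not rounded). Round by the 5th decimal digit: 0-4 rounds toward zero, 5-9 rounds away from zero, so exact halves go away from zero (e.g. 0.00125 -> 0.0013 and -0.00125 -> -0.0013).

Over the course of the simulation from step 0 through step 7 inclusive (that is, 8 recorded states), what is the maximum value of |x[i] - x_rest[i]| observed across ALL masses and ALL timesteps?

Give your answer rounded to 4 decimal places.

Answer: 2.5077

Derivation:
Step 0: x=[1.0000 5.0000 7.0000 10.0000] v=[0.0000 0.0000 0.0000 0.0000]
Step 1: x=[1.0400 4.8400 7.0800 10.0000] v=[0.2000 -0.8000 0.4000 0.0000]
Step 2: x=[1.1120 4.5552 7.2144 10.0064] v=[0.3600 -1.4240 0.6720 0.0320]
Step 3: x=[1.2017 4.2077 7.3594 10.0294] v=[0.4486 -1.7376 0.7251 0.1152]
Step 4: x=[1.2917 3.8718 7.4659 10.0788] v=[0.4498 -1.6793 0.5324 0.2472]
Step 5: x=[1.3649 3.6171 7.4939 10.1592] v=[0.3658 -1.2737 0.1399 0.4020]
Step 6: x=[1.4081 3.4923 7.4250 10.2664] v=[0.2162 -0.6239 -0.3447 0.5359]
Step 7: x=[1.4147 3.5154 7.2688 10.3863] v=[0.0330 0.1155 -0.7812 0.5993]
Max displacement = 2.5077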